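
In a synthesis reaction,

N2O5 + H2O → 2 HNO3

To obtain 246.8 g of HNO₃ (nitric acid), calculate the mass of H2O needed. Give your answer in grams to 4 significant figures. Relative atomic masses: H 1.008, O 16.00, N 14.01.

35.28 g

M(HNO3) = 1.008 + 14.01 + 3(16.00) = 63.018 g/mol.
M(H2O) = 2(1.008) + 16.00 = 18.016 g/mol.
n(HNO3) = 246.80 g / 63.018 g/mol = 3.9163 mol.
From the equation the HNO3:H2O mole ratio is 2:1, so n(H2O) = 3.9163 × 1/2 = 1.9582 mol.
Mass of H2O = 1.9582 mol × 18.016 g/mol = 35.278 g.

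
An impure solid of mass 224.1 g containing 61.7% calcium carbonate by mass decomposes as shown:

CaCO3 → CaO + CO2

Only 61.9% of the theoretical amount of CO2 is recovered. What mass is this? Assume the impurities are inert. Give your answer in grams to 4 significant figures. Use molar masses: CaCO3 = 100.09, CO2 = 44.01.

37.63 g

Pure CaCO3 available = 224.1 g × 0.617 = 138.27 g.
n(CaCO3) = 138.27 g / 100.09 g/mol = 1.3815 mol.
From the equation the CaCO3:CO2 mole ratio is 1:1, so n(CO2) = 1.3815 × 1/1 = 1.3815 mol.
Mass of CO2 = 1.3815 mol × 44.01 g/mol = 60.798 g.
Actual mass collected = 60.798 g × 0.619 = 37.634 g.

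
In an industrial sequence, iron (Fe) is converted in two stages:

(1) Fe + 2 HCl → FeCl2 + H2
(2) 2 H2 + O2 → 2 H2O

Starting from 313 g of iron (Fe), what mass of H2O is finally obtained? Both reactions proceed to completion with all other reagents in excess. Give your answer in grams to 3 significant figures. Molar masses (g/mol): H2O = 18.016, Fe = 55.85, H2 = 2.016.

101 g

n(Fe) = 313.0 / 55.85 = 5.604 mol.
Step 1 gives a 1:1 ratio of Fe to H2, so n(H2) = 5.604 mol.
In step 2 the H2:H2O ratio is 2:2, so n(H2O) = 5.604 mol.
Mass of H2O = 5.604 × 18.016 = 101.0 g.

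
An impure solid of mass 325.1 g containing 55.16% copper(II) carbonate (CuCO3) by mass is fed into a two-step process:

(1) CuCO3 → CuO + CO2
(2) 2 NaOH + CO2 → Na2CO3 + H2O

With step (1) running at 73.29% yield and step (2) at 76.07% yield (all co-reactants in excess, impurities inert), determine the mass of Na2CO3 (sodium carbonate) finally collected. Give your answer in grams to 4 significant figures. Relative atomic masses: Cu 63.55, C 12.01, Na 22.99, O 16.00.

85.76 g

Pure CuCO3 = 325.1 × 0.5516 = 179.33 g.
M(CuCO3) = 63.55 + 12.01 + 3(16.00) = 123.56 g/mol.
M(Na2CO3) = 2(22.99) + 12.01 + 3(16.00) = 105.99 g/mol.
n(CuCO3) = 179.33 / 123.56 = 1.4513 mol.
Step 1 (CuCO3:CO2 = 1:1): theoretical n(CO2) = 1.4513 mol; at 73.29% yield, n(CO2) = 1.0637 mol.
Step 2 (CO2:Na2CO3 = 1:1): theoretical n(Na2CO3) = 1.0637 mol, so theoretical mass = 1.0637 × 105.99 = 112.74 g.
At 76.07% yield, actual mass of Na2CO3 = 112.74 × 0.7607 = 85.760 g.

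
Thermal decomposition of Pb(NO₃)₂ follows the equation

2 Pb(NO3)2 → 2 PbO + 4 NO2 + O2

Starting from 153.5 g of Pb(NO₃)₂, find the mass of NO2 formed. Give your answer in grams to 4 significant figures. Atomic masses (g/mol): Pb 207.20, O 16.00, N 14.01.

M(Pb(NO3)2) = 207.20 + 2(14.01) + 6(16.00) = 331.22 g/mol.
M(NO2) = 14.01 + 2(16.00) = 46.01 g/mol.
n(Pb(NO3)2) = 153.50 g / 331.22 g/mol = 0.46344 mol.
From the equation the Pb(NO3)2:NO2 mole ratio is 2:4, so n(NO2) = 0.46344 × 4/2 = 0.92688 mol.
Mass of NO2 = 0.92688 mol × 46.01 g/mol = 42.646 g.

42.65 g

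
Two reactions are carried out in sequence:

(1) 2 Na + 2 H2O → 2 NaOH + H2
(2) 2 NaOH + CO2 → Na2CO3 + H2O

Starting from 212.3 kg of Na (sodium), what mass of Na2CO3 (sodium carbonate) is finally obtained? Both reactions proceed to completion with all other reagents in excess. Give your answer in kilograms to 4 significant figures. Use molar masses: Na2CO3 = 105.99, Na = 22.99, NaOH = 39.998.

489.4 kg

212.3 kg = 212300 g.
n(Na) = 212300 / 22.99 = 9234.4 mol.
Step 1 gives a 2:2 ratio of Na to NaOH, so n(NaOH) = 9234.4 mol.
In step 2 the NaOH:Na2CO3 ratio is 2:1, so n(Na2CO3) = 4617.2 mol.
Mass of Na2CO3 = 4617.2 × 105.99 = 489380 g = 489.4 kg.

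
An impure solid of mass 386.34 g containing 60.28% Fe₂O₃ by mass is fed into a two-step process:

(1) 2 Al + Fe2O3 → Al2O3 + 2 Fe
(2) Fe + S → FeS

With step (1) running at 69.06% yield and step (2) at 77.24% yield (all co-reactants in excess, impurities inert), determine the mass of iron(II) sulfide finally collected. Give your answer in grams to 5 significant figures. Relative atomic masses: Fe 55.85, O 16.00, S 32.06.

Pure Fe2O3 = 386.34 × 0.6028 = 232.886 g.
M(Fe2O3) = 2(55.85) + 3(16.00) = 159.70 g/mol.
M(FeS) = 55.85 + 32.06 = 87.91 g/mol.
n(Fe2O3) = 232.886 / 159.70 = 1.45827 mol.
Step 1 (Fe2O3:Fe = 1:2): theoretical n(Fe) = 2.91654 mol; at 69.06% yield, n(Fe) = 2.01416 mol.
Step 2 (Fe:FeS = 1:1): theoretical n(FeS) = 2.01416 mol, so theoretical mass = 2.01416 × 87.91 = 177.065 g.
At 77.24% yield, actual mass of FeS = 177.065 × 0.7724 = 136.765 g.

136.77 g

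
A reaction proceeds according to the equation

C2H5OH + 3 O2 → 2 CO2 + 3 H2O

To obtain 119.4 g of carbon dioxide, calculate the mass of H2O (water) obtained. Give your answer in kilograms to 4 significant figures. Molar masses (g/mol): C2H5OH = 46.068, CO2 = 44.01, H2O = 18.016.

n(CO2) = 119.40 g / 44.01 g/mol = 2.7130 mol.
From the equation the CO2:H2O mole ratio is 2:3, so n(H2O) = 2.7130 × 3/2 = 4.0695 mol.
Mass of H2O = 4.0695 mol × 18.016 g/mol = 73.317 g.
Converting to kg: 73.317 g = 0.07332 kg.

0.07332 kg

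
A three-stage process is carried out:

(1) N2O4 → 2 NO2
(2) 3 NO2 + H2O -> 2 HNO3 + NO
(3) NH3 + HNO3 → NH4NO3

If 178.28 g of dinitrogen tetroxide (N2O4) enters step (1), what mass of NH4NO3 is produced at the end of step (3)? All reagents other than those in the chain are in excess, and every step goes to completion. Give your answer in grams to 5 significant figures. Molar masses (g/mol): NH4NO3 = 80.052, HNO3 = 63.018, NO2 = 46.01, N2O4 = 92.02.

206.79 g

n(N2O4) = 178.28 / 92.02 = 1.93740 mol.
Reaction (1): N2O4→NO2 ratio 1:2 ⇒ n(NO2) = 3.87481 mol.
Reaction (2): NO2→HNO3 ratio 3:2 ⇒ n(HNO3) = 2.58321 mol.
Reaction (3): HNO3→NH4NO3 ratio 1:1 ⇒ n(NH4NO3) = 2.58321 mol.
Mass of NH4NO3 = 2.58321 × 80.052 = 206.791 g.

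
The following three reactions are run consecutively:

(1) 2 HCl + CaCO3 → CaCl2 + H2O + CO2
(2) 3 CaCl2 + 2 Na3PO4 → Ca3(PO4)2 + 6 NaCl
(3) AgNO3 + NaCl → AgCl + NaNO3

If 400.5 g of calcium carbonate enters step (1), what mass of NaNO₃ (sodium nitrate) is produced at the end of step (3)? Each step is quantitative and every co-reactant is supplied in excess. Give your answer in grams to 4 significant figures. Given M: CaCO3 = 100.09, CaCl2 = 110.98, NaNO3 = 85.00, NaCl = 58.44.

680.2 g

n(CaCO3) = 400.5 / 100.09 = 4.0014 mol.
Reaction (1): CaCO3→CaCl2 ratio 1:1 ⇒ n(CaCl2) = 4.0014 mol.
Reaction (2): CaCl2→NaCl ratio 3:6 ⇒ n(NaCl) = 8.0028 mol.
Reaction (3): NaCl→NaNO3 ratio 1:1 ⇒ n(NaNO3) = 8.0028 mol.
Mass of NaNO3 = 8.0028 × 85.00 = 680.24 g.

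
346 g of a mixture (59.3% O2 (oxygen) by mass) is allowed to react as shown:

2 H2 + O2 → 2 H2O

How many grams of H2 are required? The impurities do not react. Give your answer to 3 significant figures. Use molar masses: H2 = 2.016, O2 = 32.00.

25.9 g

Mass of pure O2 = 346 g × 0.593 = 205.2 g.
n(O2) = 205.2 g / 32.00 g/mol = 6.412 mol.
From the equation the O2:H2 mole ratio is 1:2, so n(H2) = 6.412 × 2/1 = 12.82 mol.
Mass of H2 = 12.82 mol × 2.016 g/mol = 25.85 g.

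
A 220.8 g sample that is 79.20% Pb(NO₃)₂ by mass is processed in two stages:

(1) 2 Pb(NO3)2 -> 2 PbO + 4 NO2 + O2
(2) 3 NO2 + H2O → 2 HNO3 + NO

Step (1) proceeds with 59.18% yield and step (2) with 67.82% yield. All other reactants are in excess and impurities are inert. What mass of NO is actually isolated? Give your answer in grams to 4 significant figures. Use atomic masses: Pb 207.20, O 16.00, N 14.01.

Pure Pb(NO3)2 = 220.8 × 0.7920 = 174.87 g.
M(Pb(NO3)2) = 207.20 + 2(14.01) + 6(16.00) = 331.22 g/mol.
M(NO) = 14.01 + 16.00 = 30.01 g/mol.
n(Pb(NO3)2) = 174.87 / 331.22 = 0.52797 mol.
Step 1 (Pb(NO3)2:NO2 = 2:4): theoretical n(NO2) = 1.0559 mol; at 59.18% yield, n(NO2) = 0.62490 mol.
Step 2 (NO2:NO = 3:1): theoretical n(NO) = 0.20830 mol, so theoretical mass = 0.20830 × 30.01 = 6.2511 g.
At 67.82% yield, actual mass of NO = 6.2511 × 0.6782 = 4.2395 g.

4.240 g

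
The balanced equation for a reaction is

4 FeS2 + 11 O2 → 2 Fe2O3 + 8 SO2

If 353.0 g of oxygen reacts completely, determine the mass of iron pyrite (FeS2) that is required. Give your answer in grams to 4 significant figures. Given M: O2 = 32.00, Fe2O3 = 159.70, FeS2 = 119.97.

481.2 g

n(O2) = 353.00 g / 32.00 g/mol = 11.031 mol.
From the equation the O2:FeS2 mole ratio is 11:4, so n(FeS2) = 11.031 × 4/11 = 4.0114 mol.
Mass of FeS2 = 4.0114 mol × 119.97 g/mol = 481.24 g.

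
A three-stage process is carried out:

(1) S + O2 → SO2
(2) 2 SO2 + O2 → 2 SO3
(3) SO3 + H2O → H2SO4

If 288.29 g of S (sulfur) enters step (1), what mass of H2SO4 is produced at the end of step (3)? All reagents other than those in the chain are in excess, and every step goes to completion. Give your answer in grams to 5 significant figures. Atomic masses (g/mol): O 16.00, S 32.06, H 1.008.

M(S) = 32.06 g/mol.
M(H2SO4) = 2(1.008) + 32.06 + 4(16.00) = 98.076 g/mol.
n(S) = 288.29 / 32.06 = 8.99220 mol.
Reaction (1): S→SO2 ratio 1:1 ⇒ n(SO2) = 8.99220 mol.
Reaction (2): SO2→SO3 ratio 2:2 ⇒ n(SO3) = 8.99220 mol.
Reaction (3): SO3→H2SO4 ratio 1:1 ⇒ n(H2SO4) = 8.99220 mol.
Mass of H2SO4 = 8.99220 × 98.076 = 881.919 g.

881.92 g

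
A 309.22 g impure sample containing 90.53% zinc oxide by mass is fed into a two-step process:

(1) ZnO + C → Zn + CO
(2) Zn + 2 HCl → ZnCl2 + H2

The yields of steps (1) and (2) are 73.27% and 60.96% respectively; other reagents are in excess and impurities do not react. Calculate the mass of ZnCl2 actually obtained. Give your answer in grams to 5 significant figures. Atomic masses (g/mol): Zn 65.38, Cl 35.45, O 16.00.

Pure ZnO = 309.22 × 0.9053 = 279.937 g.
M(ZnO) = 65.38 + 16.00 = 81.38 g/mol.
M(ZnCl2) = 65.38 + 2(35.45) = 136.28 g/mol.
n(ZnO) = 279.937 / 81.38 = 3.43987 mol.
Step 1 (ZnO:Zn = 1:1): theoretical n(Zn) = 3.43987 mol; at 73.27% yield, n(Zn) = 2.52039 mol.
Step 2 (Zn:ZnCl2 = 1:1): theoretical n(ZnCl2) = 2.52039 mol, so theoretical mass = 2.52039 × 136.28 = 343.479 g.
At 60.96% yield, actual mass of ZnCl2 = 343.479 × 0.6096 = 209.385 g.

209.39 g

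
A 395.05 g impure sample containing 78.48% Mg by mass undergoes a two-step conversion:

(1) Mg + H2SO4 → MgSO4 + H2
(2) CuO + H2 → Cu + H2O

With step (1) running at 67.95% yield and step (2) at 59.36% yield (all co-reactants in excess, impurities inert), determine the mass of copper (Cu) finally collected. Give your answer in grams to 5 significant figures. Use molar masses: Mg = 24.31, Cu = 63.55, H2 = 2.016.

Pure Mg = 395.05 × 0.7848 = 310.035 g.
n(Mg) = 310.035 / 24.31 = 12.7534 mol.
Step 1 (Mg:H2 = 1:1): theoretical n(H2) = 12.7534 mol; at 67.95% yield, n(H2) = 8.66594 mol.
Step 2 (H2:Cu = 1:1): theoretical n(Cu) = 8.66594 mol, so theoretical mass = 8.66594 × 63.55 = 550.720 g.
At 59.36% yield, actual mass of Cu = 550.720 × 0.5936 = 326.908 g.

326.91 g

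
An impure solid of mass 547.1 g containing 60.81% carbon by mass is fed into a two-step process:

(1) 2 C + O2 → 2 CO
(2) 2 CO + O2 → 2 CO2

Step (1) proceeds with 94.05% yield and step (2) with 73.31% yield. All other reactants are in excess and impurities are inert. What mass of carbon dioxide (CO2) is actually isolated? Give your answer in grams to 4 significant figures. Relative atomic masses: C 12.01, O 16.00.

840.6 g

Pure C = 547.1 × 0.6081 = 332.69 g.
M(C) = 12.01 g/mol.
M(CO2) = 12.01 + 2(16.00) = 44.01 g/mol.
n(C) = 332.69 / 12.01 = 27.701 mol.
Step 1 (C:CO = 2:2): theoretical n(CO) = 27.701 mol; at 94.05% yield, n(CO) = 26.053 mol.
Step 2 (CO:CO2 = 2:2): theoretical n(CO2) = 26.053 mol, so theoretical mass = 26.053 × 44.01 = 1146.6 g.
At 73.31% yield, actual mass of CO2 = 1146.6 × 0.7331 = 840.57 g.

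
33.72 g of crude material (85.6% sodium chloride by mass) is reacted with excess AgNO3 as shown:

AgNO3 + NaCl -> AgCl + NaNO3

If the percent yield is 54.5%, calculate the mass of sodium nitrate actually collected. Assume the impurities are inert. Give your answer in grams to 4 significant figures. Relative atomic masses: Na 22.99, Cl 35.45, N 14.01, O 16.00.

Pure NaCl available = 33.72 g × 0.856 = 28.864 g.
M(NaCl) = 22.99 + 35.45 = 58.44 g/mol.
M(NaNO3) = 22.99 + 14.01 + 3(16.00) = 85.00 g/mol.
n(NaCl) = 28.864 g / 58.44 g/mol = 0.49391 mol.
From the equation the NaCl:NaNO3 mole ratio is 1:1, so n(NaNO3) = 0.49391 × 1/1 = 0.49391 mol.
Mass of NaNO3 = 0.49391 mol × 85.00 g/mol = 41.983 g.
Actual mass collected = 41.983 g × 0.545 = 22.881 g.

22.88 g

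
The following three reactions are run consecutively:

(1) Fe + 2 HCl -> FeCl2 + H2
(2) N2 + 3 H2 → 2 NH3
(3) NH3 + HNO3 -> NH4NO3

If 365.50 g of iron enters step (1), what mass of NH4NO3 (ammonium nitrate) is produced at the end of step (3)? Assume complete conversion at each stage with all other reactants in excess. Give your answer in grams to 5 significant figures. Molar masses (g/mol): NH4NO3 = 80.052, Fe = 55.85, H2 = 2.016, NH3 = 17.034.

n(Fe) = 365.50 / 55.85 = 6.54432 mol.
Reaction (1): Fe→H2 ratio 1:1 ⇒ n(H2) = 6.54432 mol.
Reaction (2): H2→NH3 ratio 3:2 ⇒ n(NH3) = 4.36288 mol.
Reaction (3): NH3→NH4NO3 ratio 1:1 ⇒ n(NH4NO3) = 4.36288 mol.
Mass of NH4NO3 = 4.36288 × 80.052 = 349.257 g.

349.26 g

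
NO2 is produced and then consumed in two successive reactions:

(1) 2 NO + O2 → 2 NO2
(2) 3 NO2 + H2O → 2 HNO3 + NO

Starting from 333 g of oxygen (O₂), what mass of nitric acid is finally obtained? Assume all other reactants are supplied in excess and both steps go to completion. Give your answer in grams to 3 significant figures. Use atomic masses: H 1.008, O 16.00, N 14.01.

M(O2) = 2(16.00) = 32.00 g/mol.
M(HNO3) = 1.008 + 14.01 + 3(16.00) = 63.018 g/mol.
n(O2) = 333.0 / 32.00 = 10.41 mol.
Step 1 gives a 1:2 ratio of O2 to NO2, so n(NO2) = 20.81 mol.
In step 2 the NO2:HNO3 ratio is 3:2, so n(HNO3) = 13.88 mol.
Mass of HNO3 = 13.88 × 63.018 = 874.4 g.

874 g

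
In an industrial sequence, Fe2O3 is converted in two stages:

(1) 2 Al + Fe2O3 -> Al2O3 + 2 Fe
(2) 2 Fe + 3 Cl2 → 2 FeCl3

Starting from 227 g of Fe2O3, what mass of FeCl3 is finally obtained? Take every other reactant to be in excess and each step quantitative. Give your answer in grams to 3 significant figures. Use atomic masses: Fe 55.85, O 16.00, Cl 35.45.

M(Fe2O3) = 2(55.85) + 3(16.00) = 159.70 g/mol.
M(FeCl3) = 55.85 + 3(35.45) = 162.20 g/mol.
n(Fe2O3) = 227.0 / 159.70 = 1.421 mol.
Step 1 gives a 1:2 ratio of Fe2O3 to Fe, so n(Fe) = 2.843 mol.
In step 2 the Fe:FeCl3 ratio is 2:2, so n(FeCl3) = 2.843 mol.
Mass of FeCl3 = 2.843 × 162.20 = 461.1 g.

461 g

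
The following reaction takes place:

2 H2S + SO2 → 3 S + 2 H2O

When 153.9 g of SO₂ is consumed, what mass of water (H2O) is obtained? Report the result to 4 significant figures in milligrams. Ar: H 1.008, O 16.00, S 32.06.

M(SO2) = 32.06 + 2(16.00) = 64.06 g/mol.
M(H2O) = 2(1.008) + 16.00 = 18.016 g/mol.
n(SO2) = 153.90 g / 64.06 g/mol = 2.4024 mol.
From the equation the SO2:H2O mole ratio is 1:2, so n(H2O) = 2.4024 × 2/1 = 4.8049 mol.
Mass of H2O = 4.8049 mol × 18.016 g/mol = 86.565 g.
Converting to mg: 86.565 g = 86560 mg.

86560 mg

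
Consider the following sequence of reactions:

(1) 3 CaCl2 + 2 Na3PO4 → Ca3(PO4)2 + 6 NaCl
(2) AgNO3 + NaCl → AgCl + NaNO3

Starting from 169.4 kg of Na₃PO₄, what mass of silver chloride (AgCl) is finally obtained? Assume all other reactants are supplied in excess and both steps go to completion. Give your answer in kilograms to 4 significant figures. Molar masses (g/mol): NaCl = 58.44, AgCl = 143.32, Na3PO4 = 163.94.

444.3 kg

169.4 kg = 169400 g.
n(Na3PO4) = 169400 / 163.94 = 1033.3 mol.
Step 1 gives a 2:6 ratio of Na3PO4 to NaCl, so n(NaCl) = 3099.9 mol.
In step 2 the NaCl:AgCl ratio is 1:1, so n(AgCl) = 3099.9 mol.
Mass of AgCl = 3099.9 × 143.32 = 444280 g = 444.3 kg.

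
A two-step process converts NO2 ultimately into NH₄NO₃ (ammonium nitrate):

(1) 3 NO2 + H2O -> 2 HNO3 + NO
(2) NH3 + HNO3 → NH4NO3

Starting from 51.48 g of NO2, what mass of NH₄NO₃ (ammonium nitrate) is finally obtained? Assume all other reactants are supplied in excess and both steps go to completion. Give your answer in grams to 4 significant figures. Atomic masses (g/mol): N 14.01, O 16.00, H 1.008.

59.71 g

M(NO2) = 14.01 + 2(16.00) = 46.01 g/mol.
M(NH4NO3) = 2(14.01) + 4(1.008) + 3(16.00) = 80.052 g/mol.
n(NO2) = 51.480 / 46.01 = 1.1189 mol.
Step 1 gives a 3:2 ratio of NO2 to HNO3, so n(HNO3) = 0.74592 mol.
In step 2 the HNO3:NH4NO3 ratio is 1:1, so n(NH4NO3) = 0.74592 mol.
Mass of NH4NO3 = 0.74592 × 80.052 = 59.713 g.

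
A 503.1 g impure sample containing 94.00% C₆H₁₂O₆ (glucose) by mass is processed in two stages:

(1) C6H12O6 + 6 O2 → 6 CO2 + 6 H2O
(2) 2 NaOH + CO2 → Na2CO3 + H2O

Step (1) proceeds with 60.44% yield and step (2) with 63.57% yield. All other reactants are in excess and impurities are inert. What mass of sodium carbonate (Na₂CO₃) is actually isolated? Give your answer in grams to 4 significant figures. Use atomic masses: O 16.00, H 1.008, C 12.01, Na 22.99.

641.4 g

Pure C6H12O6 = 503.1 × 0.9400 = 472.91 g.
M(C6H12O6) = 6(12.01) + 12(1.008) + 6(16.00) = 180.156 g/mol.
M(Na2CO3) = 2(22.99) + 12.01 + 3(16.00) = 105.99 g/mol.
n(C6H12O6) = 472.91 / 180.156 = 2.6250 mol.
Step 1 (C6H12O6:CO2 = 1:6): theoretical n(CO2) = 15.750 mol; at 60.44% yield, n(CO2) = 9.5194 mol.
Step 2 (CO2:Na2CO3 = 1:1): theoretical n(Na2CO3) = 9.5194 mol, so theoretical mass = 9.5194 × 105.99 = 1009.0 g.
At 63.57% yield, actual mass of Na2CO3 = 1009.0 × 0.6357 = 641.40 g.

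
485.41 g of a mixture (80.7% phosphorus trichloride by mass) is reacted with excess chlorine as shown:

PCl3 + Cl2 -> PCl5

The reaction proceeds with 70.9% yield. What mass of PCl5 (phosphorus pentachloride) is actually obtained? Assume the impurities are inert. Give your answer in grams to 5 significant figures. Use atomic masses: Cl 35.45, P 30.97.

421.13 g

Pure PCl3 available = 485.41 g × 0.807 = 391.726 g.
M(PCl3) = 30.97 + 3(35.45) = 137.32 g/mol.
M(PCl5) = 30.97 + 5(35.45) = 208.22 g/mol.
n(PCl3) = 391.726 g / 137.32 g/mol = 2.85265 mol.
From the equation the PCl3:PCl5 mole ratio is 1:1, so n(PCl5) = 2.85265 × 1/1 = 2.85265 mol.
Mass of PCl5 = 2.85265 mol × 208.22 g/mol = 593.979 g.
Actual mass collected = 593.979 g × 0.709 = 421.131 g.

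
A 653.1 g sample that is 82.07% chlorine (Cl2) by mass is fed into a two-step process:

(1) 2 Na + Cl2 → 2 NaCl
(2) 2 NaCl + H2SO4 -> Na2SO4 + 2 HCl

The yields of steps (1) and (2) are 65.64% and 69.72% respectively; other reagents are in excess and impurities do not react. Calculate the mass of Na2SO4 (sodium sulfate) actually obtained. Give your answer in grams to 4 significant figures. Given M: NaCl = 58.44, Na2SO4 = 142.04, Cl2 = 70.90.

491.4 g

Pure Cl2 = 653.1 × 0.8207 = 536.00 g.
n(Cl2) = 536.00 / 70.90 = 7.5599 mol.
Step 1 (Cl2:NaCl = 1:2): theoretical n(NaCl) = 15.120 mol; at 65.64% yield, n(NaCl) = 9.9247 mol.
Step 2 (NaCl:Na2SO4 = 2:1): theoretical n(Na2SO4) = 4.9623 mol, so theoretical mass = 4.9623 × 142.04 = 704.85 g.
At 69.72% yield, actual mass of Na2SO4 = 704.85 × 0.6972 = 491.42 g.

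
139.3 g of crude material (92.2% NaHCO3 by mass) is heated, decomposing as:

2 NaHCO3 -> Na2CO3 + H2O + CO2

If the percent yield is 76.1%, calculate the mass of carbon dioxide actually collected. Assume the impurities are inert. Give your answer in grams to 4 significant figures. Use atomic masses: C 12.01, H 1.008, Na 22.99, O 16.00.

25.60 g

Pure NaHCO3 available = 139.3 g × 0.922 = 128.43 g.
M(NaHCO3) = 22.99 + 1.008 + 12.01 + 3(16.00) = 84.008 g/mol.
M(CO2) = 12.01 + 2(16.00) = 44.01 g/mol.
n(NaHCO3) = 128.43 g / 84.008 g/mol = 1.5288 mol.
From the equation the NaHCO3:CO2 mole ratio is 2:1, so n(CO2) = 1.5288 × 1/2 = 0.76442 mol.
Mass of CO2 = 0.76442 mol × 44.01 g/mol = 33.642 g.
Actual mass collected = 33.642 g × 0.761 = 25.602 g.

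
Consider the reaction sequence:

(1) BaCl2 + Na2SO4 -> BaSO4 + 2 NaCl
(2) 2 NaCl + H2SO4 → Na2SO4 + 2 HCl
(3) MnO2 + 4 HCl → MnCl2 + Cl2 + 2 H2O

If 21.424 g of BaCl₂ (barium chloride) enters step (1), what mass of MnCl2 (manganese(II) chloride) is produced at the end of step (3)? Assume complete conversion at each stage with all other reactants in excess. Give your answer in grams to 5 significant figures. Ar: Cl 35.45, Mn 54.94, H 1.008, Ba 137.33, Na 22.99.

M(BaCl2) = 137.33 + 2(35.45) = 208.23 g/mol.
M(MnCl2) = 54.94 + 2(35.45) = 125.84 g/mol.
n(BaCl2) = 21.424 / 208.23 = 0.102886 mol.
Reaction (1): BaCl2→NaCl ratio 1:2 ⇒ n(NaCl) = 0.205772 mol.
Reaction (2): NaCl→HCl ratio 2:2 ⇒ n(HCl) = 0.205772 mol.
Reaction (3): HCl→MnCl2 ratio 4:1 ⇒ n(MnCl2) = 0.0514431 mol.
Mass of MnCl2 = 0.0514431 × 125.84 = 6.47360 g.

6.4736 g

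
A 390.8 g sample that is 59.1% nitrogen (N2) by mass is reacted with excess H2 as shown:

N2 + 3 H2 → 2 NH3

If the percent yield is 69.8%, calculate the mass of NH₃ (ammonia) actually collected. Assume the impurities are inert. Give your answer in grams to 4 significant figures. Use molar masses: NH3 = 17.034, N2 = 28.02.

196.0 g

Pure N2 available = 390.8 g × 0.591 = 230.96 g.
n(N2) = 230.96 g / 28.02 g/mol = 8.2428 mol.
From the equation the N2:NH3 mole ratio is 1:2, so n(NH3) = 8.2428 × 2/1 = 16.486 mol.
Mass of NH3 = 16.486 mol × 17.034 g/mol = 280.82 g.
Actual mass collected = 280.82 g × 0.698 = 196.01 g.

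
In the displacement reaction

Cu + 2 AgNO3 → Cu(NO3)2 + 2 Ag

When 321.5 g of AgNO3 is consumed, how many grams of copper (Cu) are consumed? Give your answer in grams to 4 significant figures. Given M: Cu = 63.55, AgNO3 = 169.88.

n(AgNO3) = 321.50 g / 169.88 g/mol = 1.8925 mol.
From the equation the AgNO3:Cu mole ratio is 2:1, so n(Cu) = 1.8925 × 1/2 = 0.94626 mol.
Mass of Cu = 0.94626 mol × 63.55 g/mol = 60.135 g.

60.13 g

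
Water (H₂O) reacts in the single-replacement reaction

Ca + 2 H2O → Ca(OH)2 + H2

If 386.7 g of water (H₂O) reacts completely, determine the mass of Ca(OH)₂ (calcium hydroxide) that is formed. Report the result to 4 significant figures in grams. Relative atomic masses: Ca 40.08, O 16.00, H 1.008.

M(H2O) = 2(1.008) + 16.00 = 18.016 g/mol.
M(Ca(OH)2) = 40.08 + 2(16.00) + 2(1.008) = 74.096 g/mol.
n(H2O) = 386.70 g / 18.016 g/mol = 21.464 mol.
From the equation the H2O:Ca(OH)2 mole ratio is 2:1, so n(Ca(OH)2) = 21.464 × 1/2 = 10.732 mol.
Mass of Ca(OH)2 = 10.732 mol × 74.096 g/mol = 795.21 g.

795.2 g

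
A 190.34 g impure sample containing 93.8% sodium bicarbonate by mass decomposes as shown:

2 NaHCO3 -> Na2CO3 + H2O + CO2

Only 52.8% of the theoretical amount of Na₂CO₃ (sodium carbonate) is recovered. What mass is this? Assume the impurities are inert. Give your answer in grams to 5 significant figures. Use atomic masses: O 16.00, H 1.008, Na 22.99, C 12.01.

59.468 g

Pure NaHCO3 available = 190.34 g × 0.938 = 178.539 g.
M(NaHCO3) = 22.99 + 1.008 + 12.01 + 3(16.00) = 84.008 g/mol.
M(Na2CO3) = 2(22.99) + 12.01 + 3(16.00) = 105.99 g/mol.
n(NaHCO3) = 178.539 g / 84.008 g/mol = 2.12526 mol.
From the equation the NaHCO3:Na2CO3 mole ratio is 2:1, so n(Na2CO3) = 2.12526 × 1/2 = 1.06263 mol.
Mass of Na2CO3 = 1.06263 mol × 105.99 g/mol = 112.628 g.
Actual mass collected = 112.628 g × 0.528 = 59.4677 g.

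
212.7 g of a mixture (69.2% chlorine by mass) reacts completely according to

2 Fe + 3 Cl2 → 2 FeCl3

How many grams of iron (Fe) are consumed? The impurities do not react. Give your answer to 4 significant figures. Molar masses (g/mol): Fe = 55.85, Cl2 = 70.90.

Mass of pure Cl2 = 212.7 g × 0.692 = 147.19 g.
n(Cl2) = 147.19 g / 70.90 g/mol = 2.0760 mol.
From the equation the Cl2:Fe mole ratio is 3:2, so n(Fe) = 2.0760 × 2/3 = 1.3840 mol.
Mass of Fe = 1.3840 mol × 55.85 g/mol = 77.296 g.

77.30 g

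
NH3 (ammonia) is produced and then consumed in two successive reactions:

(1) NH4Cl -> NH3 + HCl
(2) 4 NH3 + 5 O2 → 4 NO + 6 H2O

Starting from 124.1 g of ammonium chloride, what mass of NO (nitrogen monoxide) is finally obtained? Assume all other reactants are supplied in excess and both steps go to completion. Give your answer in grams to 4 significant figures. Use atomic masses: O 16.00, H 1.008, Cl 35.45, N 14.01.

69.62 g

M(NH4Cl) = 14.01 + 4(1.008) + 35.45 = 53.492 g/mol.
M(NO) = 14.01 + 16.00 = 30.01 g/mol.
n(NH4Cl) = 124.10 / 53.492 = 2.3200 mol.
Step 1 gives a 1:1 ratio of NH4Cl to NH3, so n(NH3) = 2.3200 mol.
In step 2 the NH3:NO ratio is 4:4, so n(NO) = 2.3200 mol.
Mass of NO = 2.3200 × 30.01 = 69.622 g.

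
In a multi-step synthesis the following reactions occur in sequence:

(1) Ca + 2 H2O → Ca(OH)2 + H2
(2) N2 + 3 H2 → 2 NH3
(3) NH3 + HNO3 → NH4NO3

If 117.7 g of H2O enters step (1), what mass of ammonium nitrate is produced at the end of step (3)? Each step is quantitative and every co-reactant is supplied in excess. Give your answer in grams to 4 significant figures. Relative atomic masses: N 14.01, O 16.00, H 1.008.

174.3 g

M(H2O) = 2(1.008) + 16.00 = 18.016 g/mol.
M(NH4NO3) = 2(14.01) + 4(1.008) + 3(16.00) = 80.052 g/mol.
n(H2O) = 117.7 / 18.016 = 6.5331 mol.
Reaction (1): H2O→H2 ratio 2:1 ⇒ n(H2) = 3.2665 mol.
Reaction (2): H2→NH3 ratio 3:2 ⇒ n(NH3) = 2.1777 mol.
Reaction (3): NH3→NH4NO3 ratio 1:1 ⇒ n(NH4NO3) = 2.1777 mol.
Mass of NH4NO3 = 2.1777 × 80.052 = 174.33 g.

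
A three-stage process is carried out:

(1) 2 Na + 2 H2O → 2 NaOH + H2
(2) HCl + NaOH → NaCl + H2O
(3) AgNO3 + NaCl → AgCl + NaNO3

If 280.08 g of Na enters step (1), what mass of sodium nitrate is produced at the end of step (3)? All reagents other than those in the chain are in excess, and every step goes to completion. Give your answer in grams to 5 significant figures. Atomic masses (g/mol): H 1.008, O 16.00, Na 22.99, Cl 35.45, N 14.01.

M(Na) = 22.99 g/mol.
M(NaNO3) = 22.99 + 14.01 + 3(16.00) = 85.00 g/mol.
n(Na) = 280.08 / 22.99 = 12.1827 mol.
Reaction (1): Na→NaOH ratio 2:2 ⇒ n(NaOH) = 12.1827 mol.
Reaction (2): NaOH→NaCl ratio 1:1 ⇒ n(NaCl) = 12.1827 mol.
Reaction (3): NaCl→NaNO3 ratio 1:1 ⇒ n(NaNO3) = 12.1827 mol.
Mass of NaNO3 = 12.1827 × 85.00 = 1035.53 g.

1035.5 g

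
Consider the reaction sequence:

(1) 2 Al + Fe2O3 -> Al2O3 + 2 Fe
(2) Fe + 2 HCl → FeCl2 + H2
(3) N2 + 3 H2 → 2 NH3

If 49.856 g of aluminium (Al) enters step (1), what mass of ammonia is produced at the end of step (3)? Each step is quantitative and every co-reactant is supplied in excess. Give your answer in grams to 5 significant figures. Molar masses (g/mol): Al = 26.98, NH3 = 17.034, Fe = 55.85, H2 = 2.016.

n(Al) = 49.856 / 26.98 = 1.84789 mol.
Reaction (1): Al→Fe ratio 2:2 ⇒ n(Fe) = 1.84789 mol.
Reaction (2): Fe→H2 ratio 1:1 ⇒ n(H2) = 1.84789 mol.
Reaction (3): H2→NH3 ratio 3:2 ⇒ n(NH3) = 1.23192 mol.
Mass of NH3 = 1.23192 × 17.034 = 20.9846 g.

20.985 g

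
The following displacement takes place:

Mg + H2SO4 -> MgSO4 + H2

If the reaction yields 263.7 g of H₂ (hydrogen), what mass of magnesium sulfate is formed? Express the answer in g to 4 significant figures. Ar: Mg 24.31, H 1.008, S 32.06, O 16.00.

M(H2) = 2(1.008) = 2.016 g/mol.
M(MgSO4) = 24.31 + 32.06 + 4(16.00) = 120.37 g/mol.
n(H2) = 263.70 g / 2.016 g/mol = 130.80 mol.
From the equation the H2:MgSO4 mole ratio is 1:1, so n(MgSO4) = 130.80 × 1/1 = 130.80 mol.
Mass of MgSO4 = 130.80 mol × 120.37 g/mol = 15745 g.

15740 g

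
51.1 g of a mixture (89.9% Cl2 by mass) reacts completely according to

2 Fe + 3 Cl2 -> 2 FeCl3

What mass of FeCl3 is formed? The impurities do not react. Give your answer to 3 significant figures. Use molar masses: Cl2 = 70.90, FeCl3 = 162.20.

70.1 g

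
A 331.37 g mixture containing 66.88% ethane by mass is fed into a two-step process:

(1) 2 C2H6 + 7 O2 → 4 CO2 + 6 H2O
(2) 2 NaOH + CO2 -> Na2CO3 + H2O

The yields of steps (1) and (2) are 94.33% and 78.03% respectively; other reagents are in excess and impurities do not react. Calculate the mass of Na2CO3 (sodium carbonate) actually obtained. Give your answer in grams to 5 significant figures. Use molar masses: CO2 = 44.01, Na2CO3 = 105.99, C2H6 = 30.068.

1150.0 g

Pure C2H6 = 331.37 × 0.6688 = 221.620 g.
n(C2H6) = 221.620 / 30.068 = 7.37064 mol.
Step 1 (C2H6:CO2 = 2:4): theoretical n(CO2) = 14.7413 mol; at 94.33% yield, n(CO2) = 13.9054 mol.
Step 2 (CO2:Na2CO3 = 1:1): theoretical n(Na2CO3) = 13.9054 mol, so theoretical mass = 13.9054 × 105.99 = 1473.84 g.
At 78.03% yield, actual mass of Na2CO3 = 1473.84 × 0.7803 = 1150.04 g.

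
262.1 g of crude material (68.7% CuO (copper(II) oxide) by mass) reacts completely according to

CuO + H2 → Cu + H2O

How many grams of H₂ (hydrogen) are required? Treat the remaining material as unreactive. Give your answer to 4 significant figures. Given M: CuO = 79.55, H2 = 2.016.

Mass of pure CuO = 262.1 g × 0.687 = 180.06 g.
n(CuO) = 180.06 g / 79.55 g/mol = 2.2635 mol.
From the equation the CuO:H2 mole ratio is 1:1, so n(H2) = 2.2635 × 1/1 = 2.2635 mol.
Mass of H2 = 2.2635 mol × 2.016 g/mol = 4.5632 g.

4.563 g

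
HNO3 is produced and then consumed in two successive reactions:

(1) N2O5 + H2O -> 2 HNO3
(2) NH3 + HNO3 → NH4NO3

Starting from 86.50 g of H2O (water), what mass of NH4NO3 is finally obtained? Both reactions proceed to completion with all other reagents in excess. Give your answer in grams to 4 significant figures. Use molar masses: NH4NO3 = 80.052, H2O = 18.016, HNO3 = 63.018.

768.7 g

n(H2O) = 86.500 / 18.016 = 4.8013 mol.
Step 1 gives a 1:2 ratio of H2O to HNO3, so n(HNO3) = 9.6026 mol.
In step 2 the HNO3:NH4NO3 ratio is 1:1, so n(NH4NO3) = 9.6026 mol.
Mass of NH4NO3 = 9.6026 × 80.052 = 768.71 g.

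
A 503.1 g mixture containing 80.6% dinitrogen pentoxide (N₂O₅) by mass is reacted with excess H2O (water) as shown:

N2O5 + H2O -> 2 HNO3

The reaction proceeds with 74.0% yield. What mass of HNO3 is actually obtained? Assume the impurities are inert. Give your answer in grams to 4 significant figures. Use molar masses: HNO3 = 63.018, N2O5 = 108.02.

350.1 g

Pure N2O5 available = 503.1 g × 0.806 = 405.50 g.
n(N2O5) = 405.50 g / 108.02 g/mol = 3.7539 mol.
From the equation the N2O5:HNO3 mole ratio is 1:2, so n(HNO3) = 3.7539 × 2/1 = 7.5078 mol.
Mass of HNO3 = 7.5078 mol × 63.018 g/mol = 473.13 g.
Actual mass collected = 473.13 g × 0.740 = 350.12 g.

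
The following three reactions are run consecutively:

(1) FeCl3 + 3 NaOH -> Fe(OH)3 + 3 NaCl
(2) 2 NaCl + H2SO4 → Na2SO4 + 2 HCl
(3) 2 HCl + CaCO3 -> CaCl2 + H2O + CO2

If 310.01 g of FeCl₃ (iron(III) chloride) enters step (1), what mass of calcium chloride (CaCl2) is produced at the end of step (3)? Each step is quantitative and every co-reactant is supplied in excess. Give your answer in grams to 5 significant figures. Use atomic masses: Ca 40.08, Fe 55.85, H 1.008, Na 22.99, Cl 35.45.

318.17 g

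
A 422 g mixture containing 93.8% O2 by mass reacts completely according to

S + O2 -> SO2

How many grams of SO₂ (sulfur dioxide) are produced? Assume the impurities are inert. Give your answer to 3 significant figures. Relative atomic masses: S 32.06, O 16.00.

792 g

Mass of pure O2 = 422 g × 0.938 = 395.8 g.
M(O2) = 2(16.00) = 32.00 g/mol.
M(SO2) = 32.06 + 2(16.00) = 64.06 g/mol.
n(O2) = 395.8 g / 32.00 g/mol = 12.37 mol.
From the equation the O2:SO2 mole ratio is 1:1, so n(SO2) = 12.37 × 1/1 = 12.37 mol.
Mass of SO2 = 12.37 mol × 64.06 g/mol = 792.4 g.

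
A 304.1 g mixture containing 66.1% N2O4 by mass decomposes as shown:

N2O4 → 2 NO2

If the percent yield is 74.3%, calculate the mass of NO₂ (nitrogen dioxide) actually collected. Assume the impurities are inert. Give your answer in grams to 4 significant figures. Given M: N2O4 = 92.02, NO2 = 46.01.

149.4 g

Pure N2O4 available = 304.1 g × 0.661 = 201.01 g.
n(N2O4) = 201.01 g / 92.02 g/mol = 2.1844 mol.
From the equation the N2O4:NO2 mole ratio is 1:2, so n(NO2) = 2.1844 × 2/1 = 4.3688 mol.
Mass of NO2 = 4.3688 mol × 46.01 g/mol = 201.01 g.
Actual mass collected = 201.01 g × 0.743 = 149.35 g.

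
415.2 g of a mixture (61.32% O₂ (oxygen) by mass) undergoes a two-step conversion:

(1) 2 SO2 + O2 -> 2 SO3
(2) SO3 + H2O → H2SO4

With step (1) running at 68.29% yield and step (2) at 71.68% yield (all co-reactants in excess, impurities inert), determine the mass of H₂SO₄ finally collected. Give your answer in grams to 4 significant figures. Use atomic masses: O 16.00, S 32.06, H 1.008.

Pure O2 = 415.2 × 0.6132 = 254.60 g.
M(O2) = 2(16.00) = 32.00 g/mol.
M(H2SO4) = 2(1.008) + 32.06 + 4(16.00) = 98.076 g/mol.
n(O2) = 254.60 / 32.00 = 7.9563 mol.
Step 1 (O2:SO3 = 1:2): theoretical n(SO3) = 15.913 mol; at 68.29% yield, n(SO3) = 10.867 mol.
Step 2 (SO3:H2SO4 = 1:1): theoretical n(H2SO4) = 10.867 mol, so theoretical mass = 10.867 × 98.076 = 1065.8 g.
At 71.68% yield, actual mass of H2SO4 = 1065.8 × 0.7168 = 763.94 g.

763.9 g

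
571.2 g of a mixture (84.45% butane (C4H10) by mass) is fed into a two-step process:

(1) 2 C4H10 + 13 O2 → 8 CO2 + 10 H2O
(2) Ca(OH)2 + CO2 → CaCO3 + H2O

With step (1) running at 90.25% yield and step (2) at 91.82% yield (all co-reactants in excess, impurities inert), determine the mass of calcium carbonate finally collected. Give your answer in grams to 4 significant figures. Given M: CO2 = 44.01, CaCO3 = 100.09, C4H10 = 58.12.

Pure C4H10 = 571.2 × 0.8445 = 482.38 g.
n(C4H10) = 482.38 / 58.12 = 8.2997 mol.
Step 1 (C4H10:CO2 = 2:8): theoretical n(CO2) = 33.199 mol; at 90.25% yield, n(CO2) = 29.962 mol.
Step 2 (CO2:CaCO3 = 1:1): theoretical n(CaCO3) = 29.962 mol, so theoretical mass = 29.962 × 100.09 = 2998.9 g.
At 91.82% yield, actual mass of CaCO3 = 2998.9 × 0.9182 = 2753.6 g.

2754 g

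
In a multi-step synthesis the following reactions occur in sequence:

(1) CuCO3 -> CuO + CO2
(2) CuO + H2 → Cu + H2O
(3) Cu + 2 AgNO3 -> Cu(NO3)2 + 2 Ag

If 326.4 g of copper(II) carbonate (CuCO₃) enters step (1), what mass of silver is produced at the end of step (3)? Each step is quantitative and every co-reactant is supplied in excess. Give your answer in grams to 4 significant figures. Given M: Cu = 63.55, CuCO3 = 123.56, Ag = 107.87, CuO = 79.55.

569.9 g

n(CuCO3) = 326.4 / 123.56 = 2.6416 mol.
Reaction (1): CuCO3→CuO ratio 1:1 ⇒ n(CuO) = 2.6416 mol.
Reaction (2): CuO→Cu ratio 1:1 ⇒ n(Cu) = 2.6416 mol.
Reaction (3): Cu→Ag ratio 1:2 ⇒ n(Ag) = 5.2833 mol.
Mass of Ag = 5.2833 × 107.87 = 569.91 g.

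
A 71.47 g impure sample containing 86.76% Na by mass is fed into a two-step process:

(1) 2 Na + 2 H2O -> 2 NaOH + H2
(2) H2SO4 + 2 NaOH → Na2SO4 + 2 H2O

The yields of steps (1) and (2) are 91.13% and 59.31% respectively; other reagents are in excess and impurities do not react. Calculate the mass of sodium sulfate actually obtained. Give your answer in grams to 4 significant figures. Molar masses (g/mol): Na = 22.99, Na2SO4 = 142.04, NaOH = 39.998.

Pure Na = 71.47 × 0.8676 = 62.007 g.
n(Na) = 62.007 / 22.99 = 2.6971 mol.
Step 1 (Na:NaOH = 2:2): theoretical n(NaOH) = 2.6971 mol; at 91.13% yield, n(NaOH) = 2.4579 mol.
Step 2 (NaOH:Na2SO4 = 2:1): theoretical n(Na2SO4) = 1.2290 mol, so theoretical mass = 1.2290 × 142.04 = 174.56 g.
At 59.31% yield, actual mass of Na2SO4 = 174.56 × 0.5931 = 103.53 g.

103.5 g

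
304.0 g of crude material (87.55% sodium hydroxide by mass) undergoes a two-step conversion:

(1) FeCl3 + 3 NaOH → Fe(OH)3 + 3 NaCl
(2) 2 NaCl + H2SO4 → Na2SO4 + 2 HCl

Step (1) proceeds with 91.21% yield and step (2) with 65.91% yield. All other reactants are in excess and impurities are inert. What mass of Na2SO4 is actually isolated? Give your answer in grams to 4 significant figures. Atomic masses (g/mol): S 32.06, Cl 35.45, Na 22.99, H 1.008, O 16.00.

Pure NaOH = 304.0 × 0.8755 = 266.15 g.
M(NaOH) = 22.99 + 16.00 + 1.008 = 39.998 g/mol.
M(Na2SO4) = 2(22.99) + 32.06 + 4(16.00) = 142.04 g/mol.
n(NaOH) = 266.15 / 39.998 = 6.6541 mol.
Step 1 (NaOH:NaCl = 3:3): theoretical n(NaCl) = 6.6541 mol; at 91.21% yield, n(NaCl) = 6.0692 mol.
Step 2 (NaCl:Na2SO4 = 2:1): theoretical n(Na2SO4) = 3.0346 mol, so theoretical mass = 3.0346 × 142.04 = 431.04 g.
At 65.91% yield, actual mass of Na2SO4 = 431.04 × 0.6591 = 284.10 g.

284.1 g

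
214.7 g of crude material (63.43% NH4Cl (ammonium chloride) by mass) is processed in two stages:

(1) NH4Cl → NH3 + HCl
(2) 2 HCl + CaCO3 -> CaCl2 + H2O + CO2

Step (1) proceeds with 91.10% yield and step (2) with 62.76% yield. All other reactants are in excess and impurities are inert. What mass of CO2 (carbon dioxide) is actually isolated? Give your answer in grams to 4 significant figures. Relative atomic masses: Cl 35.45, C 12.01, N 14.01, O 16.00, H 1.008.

32.03 g

Pure NH4Cl = 214.7 × 0.6343 = 136.18 g.
M(NH4Cl) = 14.01 + 4(1.008) + 35.45 = 53.492 g/mol.
M(CO2) = 12.01 + 2(16.00) = 44.01 g/mol.
n(NH4Cl) = 136.18 / 53.492 = 2.5459 mol.
Step 1 (NH4Cl:HCl = 1:1): theoretical n(HCl) = 2.5459 mol; at 91.10% yield, n(HCl) = 2.3193 mol.
Step 2 (HCl:CO2 = 2:1): theoretical n(CO2) = 1.1596 mol, so theoretical mass = 1.1596 × 44.01 = 51.036 g.
At 62.76% yield, actual mass of CO2 = 51.036 × 0.6276 = 32.030 g.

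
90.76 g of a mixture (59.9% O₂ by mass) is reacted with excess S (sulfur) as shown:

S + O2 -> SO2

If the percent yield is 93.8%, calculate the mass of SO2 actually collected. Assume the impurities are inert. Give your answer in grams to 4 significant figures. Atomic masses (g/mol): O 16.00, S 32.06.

Pure O2 available = 90.76 g × 0.599 = 54.365 g.
M(O2) = 2(16.00) = 32.00 g/mol.
M(SO2) = 32.06 + 2(16.00) = 64.06 g/mol.
n(O2) = 54.365 g / 32.00 g/mol = 1.6989 mol.
From the equation the O2:SO2 mole ratio is 1:1, so n(SO2) = 1.6989 × 1/1 = 1.6989 mol.
Mass of SO2 = 1.6989 mol × 64.06 g/mol = 108.83 g.
Actual mass collected = 108.83 g × 0.938 = 102.08 g.

102.1 g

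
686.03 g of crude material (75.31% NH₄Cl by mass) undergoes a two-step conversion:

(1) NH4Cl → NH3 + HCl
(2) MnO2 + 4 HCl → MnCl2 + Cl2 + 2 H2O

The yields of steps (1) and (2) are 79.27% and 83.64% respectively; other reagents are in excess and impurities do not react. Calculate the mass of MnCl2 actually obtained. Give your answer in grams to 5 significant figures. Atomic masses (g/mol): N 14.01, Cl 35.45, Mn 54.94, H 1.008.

Pure NH4Cl = 686.03 × 0.7531 = 516.649 g.
M(NH4Cl) = 14.01 + 4(1.008) + 35.45 = 53.492 g/mol.
M(MnCl2) = 54.94 + 2(35.45) = 125.84 g/mol.
n(NH4Cl) = 516.649 / 53.492 = 9.65844 mol.
Step 1 (NH4Cl:HCl = 1:1): theoretical n(HCl) = 9.65844 mol; at 79.27% yield, n(HCl) = 7.65624 mol.
Step 2 (HCl:MnCl2 = 4:1): theoretical n(MnCl2) = 1.91406 mol, so theoretical mass = 1.91406 × 125.84 = 240.865 g.
At 83.64% yield, actual mass of MnCl2 = 240.865 × 0.8364 = 201.460 g.

201.46 g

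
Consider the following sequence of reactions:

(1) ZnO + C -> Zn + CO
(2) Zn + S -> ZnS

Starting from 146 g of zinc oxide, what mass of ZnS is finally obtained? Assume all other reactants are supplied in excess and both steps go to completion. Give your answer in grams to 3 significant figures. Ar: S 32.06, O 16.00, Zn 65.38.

M(ZnO) = 65.38 + 16.00 = 81.38 g/mol.
M(ZnS) = 65.38 + 32.06 = 97.44 g/mol.
n(ZnO) = 146.0 / 81.38 = 1.794 mol.
Step 1 gives a 1:1 ratio of ZnO to Zn, so n(Zn) = 1.794 mol.
In step 2 the Zn:ZnS ratio is 1:1, so n(ZnS) = 1.794 mol.
Mass of ZnS = 1.794 × 97.44 = 174.8 g.

175 g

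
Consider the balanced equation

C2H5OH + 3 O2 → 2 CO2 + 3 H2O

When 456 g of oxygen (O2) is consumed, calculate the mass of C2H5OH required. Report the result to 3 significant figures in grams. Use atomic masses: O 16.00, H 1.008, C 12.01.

M(O2) = 2(16.00) = 32.00 g/mol.
M(C2H5OH) = 2(12.01) + 6(1.008) + 16.00 = 46.068 g/mol.
n(O2) = 456.0 g / 32.00 g/mol = 14.25 mol.
From the equation the O2:C2H5OH mole ratio is 3:1, so n(C2H5OH) = 14.25 × 1/3 = 4.750 mol.
Mass of C2H5OH = 4.750 mol × 46.068 g/mol = 218.8 g.

219 g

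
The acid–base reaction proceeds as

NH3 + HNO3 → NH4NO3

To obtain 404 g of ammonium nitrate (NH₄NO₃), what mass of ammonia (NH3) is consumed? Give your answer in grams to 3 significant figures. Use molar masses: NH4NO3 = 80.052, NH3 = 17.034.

86.0 g

n(NH4NO3) = 404.0 g / 80.052 g/mol = 5.047 mol.
From the equation the NH4NO3:NH3 mole ratio is 1:1, so n(NH3) = 5.047 × 1/1 = 5.047 mol.
Mass of NH3 = 5.047 mol × 17.034 g/mol = 85.97 g.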